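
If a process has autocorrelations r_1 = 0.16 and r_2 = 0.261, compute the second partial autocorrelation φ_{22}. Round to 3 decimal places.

φ_{22} = (r_2 − r_1²) / (1 − r_1²)
r_1² = (0.16)² = 0.0256
Numerator = 0.261 − 0.0256 = 0.2354; denominator = 1 − 0.0256 = 0.9744
φ_{22} = 0.2354 / 0.9744 = 0.242

0.242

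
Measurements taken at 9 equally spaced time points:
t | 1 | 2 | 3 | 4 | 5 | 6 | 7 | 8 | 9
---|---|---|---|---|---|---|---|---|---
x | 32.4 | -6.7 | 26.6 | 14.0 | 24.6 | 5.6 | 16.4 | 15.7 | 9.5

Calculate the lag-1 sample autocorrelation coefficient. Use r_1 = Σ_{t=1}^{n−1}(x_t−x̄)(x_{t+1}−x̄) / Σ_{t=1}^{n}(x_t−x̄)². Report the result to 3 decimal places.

Mean x̄ = (32.4 − 6.7 + 26.6 + 14.0 + 24.6 + 5.6 + 16.4 + 15.7 + 9.5)/9 = 15.3444
Numerator Σ_{t=1}^{8}(x_t−x̄)(x_{t+1}−x̄) = -753.8575
Denominator Σ(x_t−x̄)² = 1121.3622
r_1 = -753.8575 / 1121.3622 = -0.672

-0.672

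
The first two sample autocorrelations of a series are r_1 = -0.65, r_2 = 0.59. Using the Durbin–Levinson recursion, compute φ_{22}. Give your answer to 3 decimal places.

φ_{22} = (r_2 − r_1²) / (1 − r_1²)
r_1² = (-0.65)² = 0.4225
Numerator = 0.59 − 0.4225 = 0.1675; denominator = 1 − 0.4225 = 0.5775
φ_{22} = 0.1675 / 0.5775 = 0.290

0.290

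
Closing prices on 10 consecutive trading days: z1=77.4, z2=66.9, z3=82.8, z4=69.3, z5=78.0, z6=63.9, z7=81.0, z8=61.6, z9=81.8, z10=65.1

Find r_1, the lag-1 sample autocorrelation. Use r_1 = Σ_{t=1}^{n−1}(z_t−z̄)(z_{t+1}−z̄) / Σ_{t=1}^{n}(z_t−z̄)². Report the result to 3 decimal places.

-0.857

Mean z̄ = (77.4 + 66.9 + 82.8 + 69.3 + 78.0 + 63.9 + 81.0 + 61.6 + 81.8 + 65.1)/10 = 72.7800
Numerator Σ_{t=1}^{9}(z_t−z̄)(z_{t+1}−z̄) = -520.4824
Denominator Σ(z_t−z̄)² = 607.4360
r_1 = -520.4824 / 607.4360 = -0.857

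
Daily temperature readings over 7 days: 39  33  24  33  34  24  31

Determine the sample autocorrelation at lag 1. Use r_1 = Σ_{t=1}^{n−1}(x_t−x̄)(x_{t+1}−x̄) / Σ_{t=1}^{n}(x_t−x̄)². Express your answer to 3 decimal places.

Mean x̄ = (39 + 33 + 24 + 33 + 34 + 24 + 31)/7 = 31.1429
Deviations from mean: 7.8571, 1.8571, -7.1429, 1.8571, 2.8571, -7.1429, -0.1429
Numerator Σ_{t=1}^{6}(x_t−x̄)(x_{t+1}−x̄) = -26.0204
Denominator Σ(x_t−x̄)² = 178.8571
r_1 = -26.0204 / 178.8571 = -0.145

-0.145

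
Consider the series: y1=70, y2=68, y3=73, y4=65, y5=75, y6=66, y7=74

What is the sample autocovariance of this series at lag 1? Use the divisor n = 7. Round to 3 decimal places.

-11.656

Mean ȳ = (70 + 68 + 73 + 65 + 75 + 66 + 74)/7 = 70.1429
Deviations: -0.1429, -2.1429, 2.8571, -5.1429, 4.8571, -4.1429, 3.8571
Σ_{t=1}^{6}(y_t−ȳ)(y_{t+1}−ȳ) = -81.5918
γ_1 = -81.5918 / 7 = -11.656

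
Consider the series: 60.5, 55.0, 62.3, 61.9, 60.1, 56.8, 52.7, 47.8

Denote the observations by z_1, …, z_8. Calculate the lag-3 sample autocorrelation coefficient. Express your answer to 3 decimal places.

Mean z̄ = (60.5 + 55.0 + 62.3 + 61.9 + 60.1 + 56.8 + 52.7 + 47.8)/8 = 57.1375
Deviations from mean: 3.3625, -2.1375, 5.1625, 4.7625, 2.9625, -0.3375, -4.4375, -9.3375
Numerator Σ_{t=1}^{5}(z_t−z̄)(z_{t+3}−z̄) = -40.8567
Denominator Σ(z_t−z̄)² = 180.9788
r_3 = -40.8567 / 180.9788 = -0.226

-0.226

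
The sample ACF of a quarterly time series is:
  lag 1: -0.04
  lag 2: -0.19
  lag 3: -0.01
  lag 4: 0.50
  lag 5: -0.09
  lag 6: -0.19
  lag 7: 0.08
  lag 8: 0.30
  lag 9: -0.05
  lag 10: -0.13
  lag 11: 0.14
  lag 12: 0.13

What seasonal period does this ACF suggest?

The largest autocorrelation is r_4 = 0.50, with a weaker echo at lag 8 (0.30); the remaining lags stay at or below 0.14.
The dominant spike at lag 4 indicates a seasonal period of 4.

4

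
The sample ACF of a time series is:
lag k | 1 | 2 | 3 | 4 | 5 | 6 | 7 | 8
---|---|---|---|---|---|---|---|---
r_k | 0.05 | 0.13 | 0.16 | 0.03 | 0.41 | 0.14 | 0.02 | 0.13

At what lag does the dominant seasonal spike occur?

The largest autocorrelation is r_5 = 0.41; the remaining lags stay at or below 0.16.
The dominant spike at lag 5 indicates a seasonal period of 5.

5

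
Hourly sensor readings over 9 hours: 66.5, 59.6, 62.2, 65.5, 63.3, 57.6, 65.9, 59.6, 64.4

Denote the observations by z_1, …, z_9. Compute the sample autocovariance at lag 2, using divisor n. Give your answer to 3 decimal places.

-0.225

Mean z̄ = (66.5 + 59.6 + 62.2 + 65.5 + 63.3 + 57.6 + 65.9 + 59.6 + 64.4)/9 = 62.7333
Σ_{t=1}^{7}(z_t−z̄)(z_{t+2}−z̄) = -2.0256
γ_2 = -2.0256 / 9 = -0.225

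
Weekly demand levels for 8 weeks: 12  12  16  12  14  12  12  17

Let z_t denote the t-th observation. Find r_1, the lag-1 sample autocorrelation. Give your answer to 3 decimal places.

-0.339

Mean z̄ = (12 + 12 + 16 + 12 + 14 + 12 + 12 + 17)/8 = 13.3750
Deviations from mean: -1.3750, -1.3750, 2.6250, -1.3750, 0.6250, -1.3750, -1.3750, 3.6250
Σ(z_t−z̄)(z_{t+1}−z̄) = (1.8906) + (-3.6094) + (-3.6094) + (-0.8594) + (-0.8594) + (1.8906) + (-4.9844) = -10.1406
Denominator Σ(z_t−z̄)² = 29.8750
r_1 = -10.1406 / 29.8750 = -0.339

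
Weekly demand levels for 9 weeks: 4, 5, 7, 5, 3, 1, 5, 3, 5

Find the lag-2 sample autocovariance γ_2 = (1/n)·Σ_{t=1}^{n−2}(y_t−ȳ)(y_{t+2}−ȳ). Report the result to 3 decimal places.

-0.258

Mean ȳ = (4 + 5 + 7 + 5 + 3 + 1 + 5 + 3 + 5)/9 = 4.2222
Σ_{t=1}^{7}(y_t−ȳ)(y_{t+2}−ȳ) = -2.3210
γ_2 = -2.3210 / 9 = -0.258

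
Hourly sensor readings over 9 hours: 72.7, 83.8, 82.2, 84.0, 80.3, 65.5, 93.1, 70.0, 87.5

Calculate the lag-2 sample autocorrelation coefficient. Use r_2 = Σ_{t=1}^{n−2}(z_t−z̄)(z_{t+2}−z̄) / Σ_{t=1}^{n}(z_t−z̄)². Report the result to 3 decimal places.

0.302

Mean z̄ = (72.7 + 83.8 + 82.2 + 84.0 + 80.3 + 65.5 + 93.1 + 70.0 + 87.5)/9 = 79.9000
Numerator Σ_{t=1}^{7}(z_t−z̄)(z_{t+2}−z̄) = 189.4700
Denominator Σ(z_t−z̄)² = 626.6800
r_2 = 189.4700 / 626.6800 = 0.302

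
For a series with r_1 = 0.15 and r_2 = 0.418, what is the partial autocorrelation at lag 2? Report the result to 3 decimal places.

φ_{22} = (r_2 − r_1²) / (1 − r_1²)
r_1² = (0.15)² = 0.0225
Numerator = 0.418 − 0.0225 = 0.3955; denominator = 1 − 0.0225 = 0.9775
φ_{22} = 0.3955 / 0.9775 = 0.405

0.405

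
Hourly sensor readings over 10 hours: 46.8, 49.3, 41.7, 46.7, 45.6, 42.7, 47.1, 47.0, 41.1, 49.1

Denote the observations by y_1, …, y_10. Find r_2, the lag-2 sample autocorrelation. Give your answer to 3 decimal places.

-0.123

Mean ȳ = (46.8 + 49.3 + 41.7 + 46.7 + 45.6 + 42.7 + 47.1 + 47.0 + 41.1 + 49.1)/10 = 45.7100
Numerator Σ_{t=1}^{8}(y_t−ȳ)(y_{t+2}−ȳ) = -9.4262
Denominator Σ(y_t−ȳ)² = 76.5490
r_2 = -9.4262 / 76.5490 = -0.123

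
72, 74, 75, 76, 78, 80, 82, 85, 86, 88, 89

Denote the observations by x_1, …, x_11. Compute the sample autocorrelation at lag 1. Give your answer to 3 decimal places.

0.748

Mean x̄ = (72 + 74 + 75 + 76 + 78 + 80 + 82 + 85 + 86 + 88 + 89)/11 = 80.4545
Numerator Σ_{t=1}^{10}(x_t−x̄)(x_{t+1}−x̄) = 263.9752
Denominator Σ(x_t−x̄)² = 352.7273
r_1 = 263.9752 / 352.7273 = 0.748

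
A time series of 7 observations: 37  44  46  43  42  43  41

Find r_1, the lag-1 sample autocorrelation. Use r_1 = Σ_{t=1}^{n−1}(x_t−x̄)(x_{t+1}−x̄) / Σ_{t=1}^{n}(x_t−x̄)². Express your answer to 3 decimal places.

-0.029

Mean x̄ = (37 + 44 + 46 + 43 + 42 + 43 + 41)/7 = 42.2857
Deviations from mean: -5.2857, 1.7143, 3.7143, 0.7143, -0.2857, 0.7143, -1.2857
Numerator Σ_{t=1}^{6}(x_t−x̄)(x_{t+1}−x̄) = -1.3673
Denominator Σ(x_t−x̄)² = 47.4286
r_1 = -1.3673 / 47.4286 = -0.029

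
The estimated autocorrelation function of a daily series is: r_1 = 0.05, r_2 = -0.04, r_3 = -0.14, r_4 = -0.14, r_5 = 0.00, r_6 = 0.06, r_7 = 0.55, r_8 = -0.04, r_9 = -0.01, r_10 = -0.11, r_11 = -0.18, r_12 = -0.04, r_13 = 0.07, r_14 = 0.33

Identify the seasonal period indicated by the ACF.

7

The largest autocorrelation is r_7 = 0.55, with a weaker echo at lag 14 (0.33); the remaining lags stay at or below 0.07.
The dominant spike at lag 7 indicates a seasonal period of 7.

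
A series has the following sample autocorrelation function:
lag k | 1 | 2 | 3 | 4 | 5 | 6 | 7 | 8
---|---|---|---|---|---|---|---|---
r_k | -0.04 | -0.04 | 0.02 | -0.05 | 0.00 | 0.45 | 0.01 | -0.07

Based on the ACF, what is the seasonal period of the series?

6

The largest autocorrelation is r_6 = 0.45; the remaining lags stay at or below 0.02.
The dominant spike at lag 6 indicates a seasonal period of 6.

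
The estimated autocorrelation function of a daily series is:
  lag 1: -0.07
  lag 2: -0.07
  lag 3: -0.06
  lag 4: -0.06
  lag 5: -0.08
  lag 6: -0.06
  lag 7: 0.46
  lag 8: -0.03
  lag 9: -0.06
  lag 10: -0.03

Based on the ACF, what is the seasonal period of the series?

7

The largest autocorrelation is r_7 = 0.46; the remaining lags stay at or below -0.03.
The dominant spike at lag 7 indicates a seasonal period of 7.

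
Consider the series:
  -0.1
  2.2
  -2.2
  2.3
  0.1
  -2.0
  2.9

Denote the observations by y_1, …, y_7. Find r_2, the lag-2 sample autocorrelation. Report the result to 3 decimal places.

0.009

Mean ȳ = (-0.1 + 2.2 − 2.2 + 2.3 + 0.1 − 2.0 + 2.9)/7 = 0.4571
Deviations from mean: -0.5571, 1.7429, -2.6571, 1.8429, -0.3571, -2.4571, 2.4429
Numerator Σ_{t=1}^{5}(y_t−ȳ)(y_{t+2}−ȳ) = 0.2406
Denominator Σ(y_t−ȳ)² = 25.9371
r_2 = 0.2406 / 25.9371 = 0.009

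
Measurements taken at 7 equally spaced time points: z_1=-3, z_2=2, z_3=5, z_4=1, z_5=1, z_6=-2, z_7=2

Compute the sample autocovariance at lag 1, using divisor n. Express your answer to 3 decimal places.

-0.391

Mean z̄ = (-3 + 2 + 5 + 1 + 1 − 2 + 2)/7 = 0.8571
Deviations: -3.8571, 1.1429, 4.1429, 0.1429, 0.1429, -2.8571, 1.1429
Σ_{t=1}^{6}(z_t−z̄)(z_{t+1}−z̄) = -2.7347
γ_1 = -2.7347 / 7 = -0.391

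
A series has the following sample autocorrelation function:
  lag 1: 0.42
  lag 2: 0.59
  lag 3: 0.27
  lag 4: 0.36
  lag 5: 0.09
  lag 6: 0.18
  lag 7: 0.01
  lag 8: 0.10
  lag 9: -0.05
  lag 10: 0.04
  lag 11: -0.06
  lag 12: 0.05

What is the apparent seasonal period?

2

The largest autocorrelation is r_2 = 0.59; the remaining lags stay at or below 0.42.
The dominant spike at lag 2 indicates a seasonal period of 2.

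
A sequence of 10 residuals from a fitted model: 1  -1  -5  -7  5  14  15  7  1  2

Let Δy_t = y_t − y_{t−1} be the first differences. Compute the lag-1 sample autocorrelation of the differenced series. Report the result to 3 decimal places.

0.407

First differences Δy: -2, -4, -2, 12, 9, 1, -8, -6, 1
Mean of differences = 0.1111
Numerator Σ(Δy_t−Δȳ)(Δy_{t+1}−Δȳ) = 142.7654
Denominator Σ(Δy_t−Δȳ)² = 350.8889
r_1(Δy) = 142.7654 / 350.8889 = 0.407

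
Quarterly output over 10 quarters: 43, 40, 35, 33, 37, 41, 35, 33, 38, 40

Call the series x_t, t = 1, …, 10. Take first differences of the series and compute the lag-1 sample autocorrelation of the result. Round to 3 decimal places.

0.147

First differences Δx: -3, -5, -2, 4, 4, -6, -2, 5, 2
Mean of differences = -0.3333
Numerator Σ(Δx_t−Δx̄)(Δx_{t+1}−Δx̄) = 20.2222
Denominator Σ(Δx_t−Δx̄)² = 138.0000
r_1(Δx) = 20.2222 / 138.0000 = 0.147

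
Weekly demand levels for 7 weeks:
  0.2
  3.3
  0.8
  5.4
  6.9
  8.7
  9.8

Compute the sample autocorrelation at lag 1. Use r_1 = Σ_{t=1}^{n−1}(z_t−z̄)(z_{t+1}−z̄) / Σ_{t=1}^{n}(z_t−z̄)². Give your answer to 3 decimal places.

0.466

Mean z̄ = (0.2 + 3.3 + 0.8 + 5.4 + 6.9 + 8.7 + 9.8)/7 = 5.0143
Deviations from mean: -4.8143, -1.7143, -4.2143, 0.3857, 1.8857, 3.6857, 4.7857
Numerator Σ_{t=1}^{6}(z_t−z̄)(z_{t+1}−z̄) = 39.1684
Denominator Σ(z_t−z̄)² = 84.0686
r_1 = 39.1684 / 84.0686 = 0.466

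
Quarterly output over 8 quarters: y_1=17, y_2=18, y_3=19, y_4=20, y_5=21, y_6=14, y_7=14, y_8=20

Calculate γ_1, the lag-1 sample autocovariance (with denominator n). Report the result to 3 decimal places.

0.467

Mean ȳ = (17 + 18 + 19 + 20 + 21 + 14 + 14 + 20)/8 = 17.8750
Σ_{t=1}^{7}(y_t−ȳ)(y_{t+1}−ȳ) = 3.7344
γ_1 = 3.7344 / 8 = 0.467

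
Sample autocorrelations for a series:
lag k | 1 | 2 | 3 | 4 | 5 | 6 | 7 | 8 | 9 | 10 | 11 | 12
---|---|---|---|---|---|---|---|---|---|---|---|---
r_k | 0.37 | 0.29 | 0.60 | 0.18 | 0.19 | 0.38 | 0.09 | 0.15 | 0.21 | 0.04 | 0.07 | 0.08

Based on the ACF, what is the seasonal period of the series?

3

The largest autocorrelation is r_3 = 0.60, with a weaker echo at lag 6 (0.38); the remaining lags stay at or below 0.37. The elevated value at lag 1 (0.37), dropping to 0.29 at lag 2, reflects decaying short-term dependence rather than seasonality.
The dominant spike at lag 3 indicates a seasonal period of 3.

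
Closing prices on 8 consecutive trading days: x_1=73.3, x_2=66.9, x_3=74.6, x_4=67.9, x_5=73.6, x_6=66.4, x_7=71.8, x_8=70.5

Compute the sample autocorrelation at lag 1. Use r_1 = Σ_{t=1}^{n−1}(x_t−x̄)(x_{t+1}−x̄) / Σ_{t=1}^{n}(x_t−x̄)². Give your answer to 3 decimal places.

Mean x̄ = (73.3 + 66.9 + 74.6 + 67.9 + 73.6 + 66.4 + 71.8 + 70.5)/8 = 70.6250
Numerator Σ_{t=1}^{7}(x_t−x̄)(x_{t+1}−x̄) = -61.3906
Denominator Σ(x_t−x̄)² = 72.3550
r_1 = -61.3906 / 72.3550 = -0.848

-0.848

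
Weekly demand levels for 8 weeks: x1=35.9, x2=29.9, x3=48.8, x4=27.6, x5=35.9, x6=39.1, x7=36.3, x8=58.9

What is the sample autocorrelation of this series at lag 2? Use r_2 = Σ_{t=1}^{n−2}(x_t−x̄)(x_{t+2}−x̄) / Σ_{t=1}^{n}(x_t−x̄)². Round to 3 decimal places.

0.072

Mean x̄ = (35.9 + 29.9 + 48.8 + 27.6 + 35.9 + 39.1 + 36.3 + 58.9)/8 = 39.0500
Deviations from mean: -3.1500, -9.1500, 9.7500, -11.4500, -3.1500, 0.0500, -2.7500, 19.8500
Σ(x_t−x̄)(x_{t+2}−x̄) = (-30.7125) + (104.7675) + (-30.7125) + (-0.5725) + (8.6625) + (0.9925) = 52.4250
Denominator Σ(x_t−x̄)² = 731.3200
r_2 = 52.4250 / 731.3200 = 0.072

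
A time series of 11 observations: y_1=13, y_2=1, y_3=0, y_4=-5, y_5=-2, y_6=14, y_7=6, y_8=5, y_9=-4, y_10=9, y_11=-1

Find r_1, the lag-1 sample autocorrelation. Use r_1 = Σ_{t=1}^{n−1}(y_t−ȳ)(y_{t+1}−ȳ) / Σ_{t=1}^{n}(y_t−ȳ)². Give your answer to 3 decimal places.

Mean ȳ = (13 + 1 + 0 − 5 − 2 + 14 + 6 + 5 − 4 + 9 − 1)/11 = 3.2727
Numerator Σ_{t=1}^{10}(y_t−ȳ)(y_{t+1}−ȳ) = -45.2562
Denominator Σ(y_t−ȳ)² = 436.1818
r_1 = -45.2562 / 436.1818 = -0.104

-0.104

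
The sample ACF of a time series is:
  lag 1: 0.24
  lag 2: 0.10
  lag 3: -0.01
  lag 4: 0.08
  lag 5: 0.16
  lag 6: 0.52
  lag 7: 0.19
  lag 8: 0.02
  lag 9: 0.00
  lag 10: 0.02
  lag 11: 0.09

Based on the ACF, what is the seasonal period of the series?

The largest autocorrelation is r_6 = 0.52; the remaining lags stay at or below 0.24. The elevated value at lag 1 (0.24), dropping to 0.10 at lag 2, reflects decaying short-term dependence rather than seasonality.
The dominant spike at lag 6 indicates a seasonal period of 6.

6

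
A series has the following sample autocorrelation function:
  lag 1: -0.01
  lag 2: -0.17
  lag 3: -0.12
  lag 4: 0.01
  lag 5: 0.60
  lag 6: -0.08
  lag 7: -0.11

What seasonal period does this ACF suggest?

5

The largest autocorrelation is r_5 = 0.60; the remaining lags stay at or below 0.01.
The dominant spike at lag 5 indicates a seasonal period of 5.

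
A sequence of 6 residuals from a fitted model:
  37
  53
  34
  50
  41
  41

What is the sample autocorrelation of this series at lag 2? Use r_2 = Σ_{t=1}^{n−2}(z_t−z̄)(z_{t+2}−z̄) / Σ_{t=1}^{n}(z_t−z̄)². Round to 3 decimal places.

Mean z̄ = (37 + 53 + 34 + 50 + 41 + 41)/6 = 42.6667
Σ(z_t−z̄)(z_{t+2}−z̄) = (49.1111) + (75.7778) + (14.4444) + (-12.2222) = 127.1111
Denominator Σ(z_t−z̄)² = 273.3333
r_2 = 127.1111 / 273.3333 = 0.465

0.465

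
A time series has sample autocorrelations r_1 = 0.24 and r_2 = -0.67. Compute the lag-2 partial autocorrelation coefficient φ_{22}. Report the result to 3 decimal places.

φ_{22} = (r_2 − r_1²) / (1 − r_1²)
r_1² = (0.24)² = 0.0576
Numerator = -0.67 − 0.0576 = -0.7276; denominator = 1 − 0.0576 = 0.9424
φ_{22} = -0.7276 / 0.9424 = -0.772

-0.772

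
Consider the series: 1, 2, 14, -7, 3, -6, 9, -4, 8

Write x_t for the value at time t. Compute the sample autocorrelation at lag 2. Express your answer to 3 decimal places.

Mean x̄ = (1 + 2 + 14 − 7 + 3 − 6 + 9 − 4 + 8)/9 = 2.2222
Σ(x_t−x̄)(x_{t+2}−x̄) = (-14.3951) + (2.0494) + (9.1605) + (75.8272) + (5.2716) + (51.1605) + (39.1605) = 168.2346
Denominator Σ(x_t−x̄)² = 411.5556
r_2 = 168.2346 / 411.5556 = 0.409

0.409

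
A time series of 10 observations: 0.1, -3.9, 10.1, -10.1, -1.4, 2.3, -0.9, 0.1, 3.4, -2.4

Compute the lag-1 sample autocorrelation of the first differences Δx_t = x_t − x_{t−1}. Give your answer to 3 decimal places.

-0.669

First differences Δx: -4.0, 14.0, -20.2, 8.7, 3.7, -3.2, 1.0, 3.3, -5.8
Mean of differences = -0.2778
Numerator Σ(Δx_t−Δx̄)(Δx_{t+1}−Δx̄) = -511.2794
Denominator Σ(Δx_t−Δx̄)² = 764.4956
r_1(Δx) = -511.2794 / 764.4956 = -0.669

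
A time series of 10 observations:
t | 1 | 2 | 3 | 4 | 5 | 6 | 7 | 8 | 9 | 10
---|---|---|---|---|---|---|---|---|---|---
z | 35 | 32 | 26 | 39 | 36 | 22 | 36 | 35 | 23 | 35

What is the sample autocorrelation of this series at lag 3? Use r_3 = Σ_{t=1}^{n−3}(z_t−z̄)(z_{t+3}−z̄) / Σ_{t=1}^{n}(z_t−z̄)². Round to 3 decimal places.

Mean z̄ = (35 + 32 + 26 + 39 + 36 + 22 + 36 + 35 + 23 + 35)/10 = 31.9000
Σ(z_t−z̄)(z_{t+3}−z̄) = (22.0100) + (0.4100) + (58.4100) + (29.1100) + (12.7100) + (88.1100) + (12.7100) = 223.4700
Denominator Σ(z_t−z̄)² = 324.9000
r_3 = 223.4700 / 324.9000 = 0.688

0.688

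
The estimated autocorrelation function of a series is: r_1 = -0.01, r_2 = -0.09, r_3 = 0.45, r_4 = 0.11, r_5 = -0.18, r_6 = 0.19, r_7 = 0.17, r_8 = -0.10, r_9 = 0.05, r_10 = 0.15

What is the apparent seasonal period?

The largest autocorrelation is r_3 = 0.45, with a weaker echo at lag 6 (0.19); the remaining lags stay at or below 0.17.
The dominant spike at lag 3 indicates a seasonal period of 3.

3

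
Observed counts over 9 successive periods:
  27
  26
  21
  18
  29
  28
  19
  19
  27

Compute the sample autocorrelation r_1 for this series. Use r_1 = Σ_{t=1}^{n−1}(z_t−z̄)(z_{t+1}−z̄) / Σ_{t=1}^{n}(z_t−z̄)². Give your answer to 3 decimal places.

Mean z̄ = (27 + 26 + 21 + 18 + 29 + 28 + 19 + 19 + 27)/9 = 23.7778
Numerator Σ_{t=1}^{8}(z_t−z̄)(z_{t+1}−z̄) = -3.8272
Denominator Σ(z_t−z̄)² = 157.5556
r_1 = -3.8272 / 157.5556 = -0.024

-0.024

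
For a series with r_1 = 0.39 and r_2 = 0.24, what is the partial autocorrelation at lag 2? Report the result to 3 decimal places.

0.104

φ_{22} = (r_2 − r_1²) / (1 − r_1²)
r_1² = (0.39)² = 0.1521
Numerator = 0.24 − 0.1521 = 0.0879; denominator = 1 − 0.1521 = 0.8479
φ_{22} = 0.0879 / 0.8479 = 0.104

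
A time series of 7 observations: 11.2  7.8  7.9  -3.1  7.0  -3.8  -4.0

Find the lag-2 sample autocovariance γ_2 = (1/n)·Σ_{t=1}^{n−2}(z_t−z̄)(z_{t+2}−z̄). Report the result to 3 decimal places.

6.145

Mean z̄ = (11.2 + 7.8 + 7.9 − 3.1 + 7.0 − 3.8 − 4.0)/7 = 3.2857
Σ_{t=1}^{5}(z_t−z̄)(z_{t+2}−z̄) = 43.0167
γ_2 = 43.0167 / 7 = 6.145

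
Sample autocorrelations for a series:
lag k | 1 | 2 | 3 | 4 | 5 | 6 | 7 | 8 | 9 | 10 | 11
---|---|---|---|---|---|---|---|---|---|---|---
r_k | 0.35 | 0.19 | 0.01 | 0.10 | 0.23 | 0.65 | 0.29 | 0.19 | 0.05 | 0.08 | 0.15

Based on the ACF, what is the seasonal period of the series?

6

The largest autocorrelation is r_6 = 0.65; the remaining lags stay at or below 0.35. The elevated value at lag 1 (0.35), dropping to 0.19 at lag 2, reflects decaying short-term dependence rather than seasonality.
The dominant spike at lag 6 indicates a seasonal period of 6.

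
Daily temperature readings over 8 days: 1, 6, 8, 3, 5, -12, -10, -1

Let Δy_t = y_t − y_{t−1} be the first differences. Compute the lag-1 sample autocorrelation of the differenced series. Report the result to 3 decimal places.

First differences Δy: 5, 2, -5, 2, -17, 2, 9
Mean of differences = -0.2857
Numerator Σ(Δy_t−Δȳ)(Δy_{t+1}−Δȳ) = -64.6531
Denominator Σ(Δy_t−Δȳ)² = 431.4286
r_1(Δy) = -64.6531 / 431.4286 = -0.150

-0.150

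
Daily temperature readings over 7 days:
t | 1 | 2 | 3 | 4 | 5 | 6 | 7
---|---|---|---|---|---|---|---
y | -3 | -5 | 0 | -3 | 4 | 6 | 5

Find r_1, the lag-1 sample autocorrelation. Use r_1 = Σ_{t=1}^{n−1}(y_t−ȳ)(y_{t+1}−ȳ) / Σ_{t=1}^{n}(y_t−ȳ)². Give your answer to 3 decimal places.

0.472

Mean ȳ = (-3 − 5 + 0 − 3 + 4 + 6 + 5)/7 = 0.5714
Deviations from mean: -3.5714, -5.5714, -0.5714, -3.5714, 3.4286, 5.4286, 4.4286
Numerator Σ_{t=1}^{6}(y_t−ȳ)(y_{t+1}−ȳ) = 55.5306
Denominator Σ(y_t−ȳ)² = 117.7143
r_1 = 55.5306 / 117.7143 = 0.472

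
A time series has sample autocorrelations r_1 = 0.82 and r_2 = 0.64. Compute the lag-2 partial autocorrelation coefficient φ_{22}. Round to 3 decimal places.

φ_{22} = (r_2 − r_1²) / (1 − r_1²)
r_1² = (0.82)² = 0.6724
Numerator = 0.64 − 0.6724 = -0.0324; denominator = 1 − 0.6724 = 0.3276
φ_{22} = -0.0324 / 0.3276 = -0.099

-0.099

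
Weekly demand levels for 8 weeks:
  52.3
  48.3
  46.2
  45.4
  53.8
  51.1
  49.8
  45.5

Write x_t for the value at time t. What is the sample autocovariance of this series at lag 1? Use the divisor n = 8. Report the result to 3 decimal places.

0.172

Mean x̄ = (52.3 + 48.3 + 46.2 + 45.4 + 53.8 + 51.1 + 49.8 + 45.5)/8 = 49.0500
Deviations: 3.2500, -0.7500, -2.8500, -3.6500, 4.7500, 2.0500, 0.7500, -3.5500
Σ_{t=1}^{7}(x_t−x̄)(x_{t+1}−x̄) = 1.3775
γ_1 = 1.3775 / 8 = 0.172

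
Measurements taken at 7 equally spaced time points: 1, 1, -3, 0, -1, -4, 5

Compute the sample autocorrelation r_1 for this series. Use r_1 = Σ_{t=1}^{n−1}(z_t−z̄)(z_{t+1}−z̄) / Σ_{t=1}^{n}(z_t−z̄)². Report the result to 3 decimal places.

Mean z̄ = (1 + 1 − 3 + 0 − 1 − 4 + 5)/7 = -0.1429
Deviations from mean: 1.1429, 1.1429, -2.8571, 0.1429, -0.8571, -3.8571, 5.1429
Σ(z_t−z̄)(z_{t+1}−z̄) = (1.3061) + (-3.2653) + (-0.4082) + (-0.1224) + (3.3061) + (-19.8367) = -19.0204
Denominator Σ(z_t−z̄)² = 52.8571
r_1 = -19.0204 / 52.8571 = -0.360

-0.360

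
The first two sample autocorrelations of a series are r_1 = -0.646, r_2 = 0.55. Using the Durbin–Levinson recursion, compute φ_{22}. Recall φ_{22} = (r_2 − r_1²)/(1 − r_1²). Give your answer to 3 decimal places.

0.228

φ_{22} = (r_2 − r_1²) / (1 − r_1²)
r_1² = (-0.646)² = 0.417316
Numerator = 0.55 − 0.4173 = 0.1327; denominator = 1 − 0.4173 = 0.5827
φ_{22} = 0.1327 / 0.5827 = 0.228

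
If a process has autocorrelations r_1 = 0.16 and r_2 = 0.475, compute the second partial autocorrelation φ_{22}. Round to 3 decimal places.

φ_{22} = (r_2 − r_1²) / (1 − r_1²)
r_1² = (0.16)² = 0.0256
Numerator = 0.475 − 0.0256 = 0.4494; denominator = 1 − 0.0256 = 0.9744
φ_{22} = 0.4494 / 0.9744 = 0.461

0.461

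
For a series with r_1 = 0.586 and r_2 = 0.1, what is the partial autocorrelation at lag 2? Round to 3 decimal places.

-0.371

φ_{22} = (r_2 − r_1²) / (1 − r_1²)
r_1² = (0.586)² = 0.343396
Numerator = 0.1 − 0.3434 = -0.2434; denominator = 1 − 0.3434 = 0.6566
φ_{22} = -0.2434 / 0.6566 = -0.371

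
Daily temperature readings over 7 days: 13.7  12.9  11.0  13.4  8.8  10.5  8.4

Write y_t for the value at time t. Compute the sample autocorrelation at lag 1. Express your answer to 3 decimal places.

Mean ȳ = (13.7 + 12.9 + 11.0 + 13.4 + 8.8 + 10.5 + 8.4)/7 = 11.2429
Σ(y_t−ȳ)(y_{t+1}−ȳ) = (4.0718) + (-0.4024) + (-0.5239) + (-5.2696) + (1.8147) + (2.1118) = 1.8024
Denominator Σ(y_t−ȳ)² = 28.0971
r_1 = 1.8024 / 28.0971 = 0.064

0.064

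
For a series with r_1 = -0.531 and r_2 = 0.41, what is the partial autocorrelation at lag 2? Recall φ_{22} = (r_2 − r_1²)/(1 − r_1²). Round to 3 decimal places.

φ_{22} = (r_2 − r_1²) / (1 − r_1²)
r_1² = (-0.531)² = 0.281961
Numerator = 0.41 − 0.2820 = 0.1280; denominator = 1 − 0.2820 = 0.7180
φ_{22} = 0.1280 / 0.7180 = 0.178

0.178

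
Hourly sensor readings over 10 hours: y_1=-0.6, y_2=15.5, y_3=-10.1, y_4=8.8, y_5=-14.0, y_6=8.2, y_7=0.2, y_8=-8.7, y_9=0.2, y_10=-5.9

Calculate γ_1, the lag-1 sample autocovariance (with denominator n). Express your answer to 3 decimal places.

Mean ȳ = (-0.6 + 15.5 − 10.1 + 8.8 − 14.0 + 8.2 + 0.2 − 8.7 + 0.2 − 5.9)/10 = -0.6400
Σ_{t=1}^{9}(y_t−ȳ)(y_{t+1}−ȳ) = -496.0956
γ_1 = -496.0956 / 10 = -49.610

-49.610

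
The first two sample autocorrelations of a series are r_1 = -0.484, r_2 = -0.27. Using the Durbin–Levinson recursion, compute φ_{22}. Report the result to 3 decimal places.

-0.659

φ_{22} = (r_2 − r_1²) / (1 − r_1²)
r_1² = (-0.484)² = 0.234256
Numerator = -0.27 − 0.2343 = -0.5043; denominator = 1 − 0.2343 = 0.7657
φ_{22} = -0.5043 / 0.7657 = -0.659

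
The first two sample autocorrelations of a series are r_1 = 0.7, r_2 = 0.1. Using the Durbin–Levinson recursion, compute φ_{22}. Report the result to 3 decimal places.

-0.765

φ_{22} = (r_2 − r_1²) / (1 − r_1²)
r_1² = (0.7)² = 0.49
Numerator = 0.1 − 0.4900 = -0.3900; denominator = 1 − 0.4900 = 0.5100
φ_{22} = -0.3900 / 0.5100 = -0.765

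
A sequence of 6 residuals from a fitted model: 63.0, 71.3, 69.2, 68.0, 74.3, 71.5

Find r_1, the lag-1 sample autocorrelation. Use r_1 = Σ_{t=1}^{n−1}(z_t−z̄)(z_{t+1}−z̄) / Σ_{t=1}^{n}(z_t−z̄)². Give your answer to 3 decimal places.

Mean z̄ = (63.0 + 71.3 + 69.2 + 68.0 + 74.3 + 71.5)/6 = 69.5500
Deviations from mean: -6.5500, 1.7500, -0.3500, -1.5500, 4.7500, 1.9500
Σ(z_t−z̄)(z_{t+1}−z̄) = (-11.4625) + (-0.6125) + (0.5425) + (-7.3625) + (9.2625) = -9.6325
Denominator Σ(z_t−z̄)² = 74.8550
r_1 = -9.6325 / 74.8550 = -0.129

-0.129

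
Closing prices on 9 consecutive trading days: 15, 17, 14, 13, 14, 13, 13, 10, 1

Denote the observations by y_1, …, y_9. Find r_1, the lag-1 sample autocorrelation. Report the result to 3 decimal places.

0.293

Mean ȳ = (15 + 17 + 14 + 13 + 14 + 13 + 13 + 10 + 1)/9 = 12.2222
Numerator Σ_{t=1}^{8}(y_t−ȳ)(y_{t+1}−ȳ) = 49.7284
Denominator Σ(y_t−ȳ)² = 169.5556
r_1 = 49.7284 / 169.5556 = 0.293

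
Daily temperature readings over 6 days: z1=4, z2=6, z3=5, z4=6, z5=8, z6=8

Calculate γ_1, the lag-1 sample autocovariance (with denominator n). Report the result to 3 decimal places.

Mean z̄ = (4 + 6 + 5 + 6 + 8 + 8)/6 = 6.1667
Deviations: -2.1667, -0.1667, -1.1667, -0.1667, 1.8333, 1.8333
Σ_{t=1}^{5}(z_t−z̄)(z_{t+1}−z̄) = 3.8056
γ_1 = 3.8056 / 6 = 0.634

0.634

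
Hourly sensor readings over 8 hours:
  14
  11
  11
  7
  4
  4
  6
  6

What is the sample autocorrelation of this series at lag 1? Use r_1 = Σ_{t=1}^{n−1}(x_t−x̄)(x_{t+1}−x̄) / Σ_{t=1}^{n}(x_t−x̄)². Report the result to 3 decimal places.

0.583

Mean x̄ = (14 + 11 + 11 + 7 + 4 + 4 + 6 + 6)/8 = 7.8750
Deviations from mean: 6.1250, 3.1250, 3.1250, -0.8750, -3.8750, -3.8750, -1.8750, -1.8750
Numerator Σ_{t=1}^{7}(x_t−x̄)(x_{t+1}−x̄) = 55.3594
Denominator Σ(x_t−x̄)² = 94.8750
r_1 = 55.3594 / 94.8750 = 0.583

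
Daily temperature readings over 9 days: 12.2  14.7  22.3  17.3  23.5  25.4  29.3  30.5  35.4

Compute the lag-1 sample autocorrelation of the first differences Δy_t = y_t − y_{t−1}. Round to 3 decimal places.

-0.713

First differences Δy: 2.5, 7.6, -5.0, 6.2, 1.9, 3.9, 1.2, 4.9
Mean of differences = 2.9000
Numerator Σ(Δy_t−Δȳ)(Δy_{t+1}−Δȳ) = -74.4800
Denominator Σ(Δy_t−Δȳ)² = 104.4400
r_1(Δy) = -74.4800 / 104.4400 = -0.713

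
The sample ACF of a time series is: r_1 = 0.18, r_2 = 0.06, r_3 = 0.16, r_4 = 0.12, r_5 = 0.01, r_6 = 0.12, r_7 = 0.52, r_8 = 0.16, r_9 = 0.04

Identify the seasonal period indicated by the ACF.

The largest autocorrelation is r_7 = 0.52; the remaining lags stay at or below 0.18.
The dominant spike at lag 7 indicates a seasonal period of 7.

7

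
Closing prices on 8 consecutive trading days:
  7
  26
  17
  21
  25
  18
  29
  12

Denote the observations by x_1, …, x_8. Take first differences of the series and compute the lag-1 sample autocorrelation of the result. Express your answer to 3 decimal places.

First differences Δx: 19, -9, 4, 4, -7, 11, -17
Mean of differences = 0.7143
Numerator Σ(Δx_t−Δx̄)(Δx_{t+1}−Δx̄) = -485.6531
Denominator Σ(Δx_t−Δx̄)² = 929.4286
r_1(Δx) = -485.6531 / 929.4286 = -0.523

-0.523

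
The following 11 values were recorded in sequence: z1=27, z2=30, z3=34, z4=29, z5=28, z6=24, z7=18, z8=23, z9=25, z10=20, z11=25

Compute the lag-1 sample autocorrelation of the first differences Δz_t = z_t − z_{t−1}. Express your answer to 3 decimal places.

First differences Δz: 3, 4, -5, -1, -4, -6, 5, 2, -5, 5
Mean of differences = -0.2000
Numerator Σ(Δz_t−Δz̄)(Δz_{t+1}−Δz̄) = -32.0400
Denominator Σ(Δz_t−Δz̄)² = 181.6000
r_1(Δz) = -32.0400 / 181.6000 = -0.176

-0.176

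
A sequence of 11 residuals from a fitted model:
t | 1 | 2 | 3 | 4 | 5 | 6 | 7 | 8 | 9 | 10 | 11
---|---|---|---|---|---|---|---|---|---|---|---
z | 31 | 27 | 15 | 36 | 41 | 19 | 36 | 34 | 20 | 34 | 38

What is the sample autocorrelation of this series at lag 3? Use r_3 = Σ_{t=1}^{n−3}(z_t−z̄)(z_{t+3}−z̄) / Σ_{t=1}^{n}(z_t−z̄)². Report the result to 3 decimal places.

Mean z̄ = (31 + 27 + 15 + 36 + 41 + 19 + 36 + 34 + 20 + 34 + 38)/11 = 30.0909
Numerator Σ_{t=1}^{8}(z_t−z̄)(z_{t+3}−z̄) = 382.5207
Denominator Σ(z_t−z̄)² = 744.9091
r_3 = 382.5207 / 744.9091 = 0.514

0.514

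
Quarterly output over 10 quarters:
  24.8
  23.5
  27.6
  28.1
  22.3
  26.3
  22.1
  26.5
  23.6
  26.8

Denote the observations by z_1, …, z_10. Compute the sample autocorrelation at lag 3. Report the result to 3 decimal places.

Mean z̄ = (24.8 + 23.5 + 27.6 + 28.1 + 22.3 + 26.3 + 22.1 + 26.5 + 23.6 + 26.8)/10 = 25.1600
Numerator Σ_{t=1}^{7}(z_t−z̄)(z_{t+3}−z̄) = -13.1548
Denominator Σ(z_t−z̄)² = 43.2440
r_3 = -13.1548 / 43.2440 = -0.304

-0.304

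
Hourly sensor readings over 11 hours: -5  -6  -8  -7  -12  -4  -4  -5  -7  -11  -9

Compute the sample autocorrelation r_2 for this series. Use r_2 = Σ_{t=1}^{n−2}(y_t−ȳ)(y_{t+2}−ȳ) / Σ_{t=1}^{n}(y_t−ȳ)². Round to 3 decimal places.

Mean ȳ = (-5 − 6 − 8 − 7 − 12 − 4 − 4 − 5 − 7 − 11 − 9)/11 = -7.0909
Numerator Σ_{t=1}^{9}(y_t−ȳ)(y_{t+2}−ȳ) = -13.8347
Denominator Σ(y_t−ȳ)² = 72.9091
r_2 = -13.8347 / 72.9091 = -0.190

-0.190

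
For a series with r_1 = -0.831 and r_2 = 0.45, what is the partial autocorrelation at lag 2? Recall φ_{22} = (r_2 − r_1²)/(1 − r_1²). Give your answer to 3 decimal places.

φ_{22} = (r_2 − r_1²) / (1 − r_1²)
r_1² = (-0.831)² = 0.690561
Numerator = 0.45 − 0.6906 = -0.2406; denominator = 1 − 0.6906 = 0.3094
φ_{22} = -0.2406 / 0.3094 = -0.777

-0.777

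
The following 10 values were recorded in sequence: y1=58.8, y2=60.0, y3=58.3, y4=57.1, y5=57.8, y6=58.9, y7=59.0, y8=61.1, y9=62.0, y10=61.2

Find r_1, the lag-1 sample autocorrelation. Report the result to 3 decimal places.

0.634

Mean ȳ = (58.8 + 60.0 + 58.3 + 57.1 + 57.8 + 58.9 + 59.0 + 61.1 + 62.0 + 61.2)/10 = 59.4200
Numerator Σ_{t=1}^{9}(y_t−ȳ)(y_{t+1}−ȳ) = 14.6296
Denominator Σ(y_t−ȳ)² = 23.0760
r_1 = 14.6296 / 23.0760 = 0.634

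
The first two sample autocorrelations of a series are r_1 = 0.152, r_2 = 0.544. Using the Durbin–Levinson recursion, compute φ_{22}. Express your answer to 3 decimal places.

φ_{22} = (r_2 − r_1²) / (1 − r_1²)
r_1² = (0.152)² = 0.023104
Numerator = 0.544 − 0.0231 = 0.5209; denominator = 1 − 0.0231 = 0.9769
φ_{22} = 0.5209 / 0.9769 = 0.533

0.533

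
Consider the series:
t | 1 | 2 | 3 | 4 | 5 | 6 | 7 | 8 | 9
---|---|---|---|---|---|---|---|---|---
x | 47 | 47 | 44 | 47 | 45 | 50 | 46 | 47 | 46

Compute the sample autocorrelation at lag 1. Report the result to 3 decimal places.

Mean x̄ = (47 + 47 + 44 + 47 + 45 + 50 + 46 + 47 + 46)/9 = 46.5556
Numerator Σ_{t=1}^{8}(x_t−x̄)(x_{t+1}−x̄) = -10.5309
Denominator Σ(x_t−x̄)² = 22.2222
r_1 = -10.5309 / 22.2222 = -0.474

-0.474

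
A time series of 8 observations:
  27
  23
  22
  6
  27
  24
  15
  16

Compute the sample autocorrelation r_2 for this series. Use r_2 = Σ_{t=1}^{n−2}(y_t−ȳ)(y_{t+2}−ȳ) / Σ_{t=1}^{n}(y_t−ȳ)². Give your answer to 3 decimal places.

Mean ȳ = (27 + 23 + 22 + 6 + 27 + 24 + 15 + 16)/8 = 20.0000
Σ(y_t−ȳ)(y_{t+2}−ȳ) = (14.0000) + (-42.0000) + (14.0000) + (-56.0000) + (-35.0000) + (-16.0000) = -121.0000
Denominator Σ(y_t−ȳ)² = 364.0000
r_2 = -121.0000 / 364.0000 = -0.332

-0.332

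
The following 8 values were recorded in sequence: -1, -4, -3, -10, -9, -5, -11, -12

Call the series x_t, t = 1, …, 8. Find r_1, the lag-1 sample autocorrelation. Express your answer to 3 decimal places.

Mean x̄ = (-1 − 4 − 3 − 10 − 9 − 5 − 11 − 12)/8 = -6.8750
Deviations from mean: 5.8750, 2.8750, 3.8750, -3.1250, -2.1250, 1.8750, -4.1250, -5.1250
Σ(x_t−x̄)(x_{t+1}−x̄) = (16.8906) + (11.1406) + (-12.1094) + (6.6406) + (-3.9844) + (-7.7344) + (21.1406) = 31.9844
Denominator Σ(x_t−x̄)² = 118.8750
r_1 = 31.9844 / 118.8750 = 0.269

0.269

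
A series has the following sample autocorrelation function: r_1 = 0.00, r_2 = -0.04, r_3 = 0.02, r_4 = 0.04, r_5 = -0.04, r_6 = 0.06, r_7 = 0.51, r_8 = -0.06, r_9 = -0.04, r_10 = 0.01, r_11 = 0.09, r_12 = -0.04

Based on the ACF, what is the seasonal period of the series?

7

The largest autocorrelation is r_7 = 0.51; the remaining lags stay at or below 0.09.
The dominant spike at lag 7 indicates a seasonal period of 7.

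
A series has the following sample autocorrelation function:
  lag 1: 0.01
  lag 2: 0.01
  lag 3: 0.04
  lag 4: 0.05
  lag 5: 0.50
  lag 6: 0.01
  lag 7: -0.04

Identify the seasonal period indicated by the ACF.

The largest autocorrelation is r_5 = 0.50; the remaining lags stay at or below 0.05.
The dominant spike at lag 5 indicates a seasonal period of 5.

5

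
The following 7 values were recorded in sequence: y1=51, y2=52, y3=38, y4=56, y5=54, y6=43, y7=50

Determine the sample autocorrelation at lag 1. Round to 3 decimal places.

Mean ȳ = (51 + 52 + 38 + 56 + 54 + 43 + 50)/7 = 49.1429
Deviations from mean: 1.8571, 2.8571, -11.1429, 6.8571, 4.8571, -6.1429, 0.8571
Numerator Σ_{t=1}^{6}(y_t−ȳ)(y_{t+1}−ȳ) = -104.7347
Denominator Σ(y_t−ȳ)² = 244.8571
r_1 = -104.7347 / 244.8571 = -0.428

-0.428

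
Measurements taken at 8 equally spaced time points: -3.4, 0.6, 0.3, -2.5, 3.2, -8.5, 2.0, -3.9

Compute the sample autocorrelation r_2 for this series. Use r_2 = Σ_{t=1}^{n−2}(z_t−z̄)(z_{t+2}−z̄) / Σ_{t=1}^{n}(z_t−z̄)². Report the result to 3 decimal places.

0.426

Mean z̄ = (-3.4 + 0.6 + 0.3 − 2.5 + 3.2 − 8.5 + 2.0 − 3.9)/8 = -1.5250
Deviations from mean: -1.8750, 2.1250, 1.8250, -0.9750, 4.7250, -6.9750, 3.5250, -2.3750
Σ(z_t−z̄)(z_{t+2}−z̄) = (-3.4219) + (-2.0719) + (8.6231) + (6.8006) + (16.6556) + (16.5656) = 43.1513
Denominator Σ(z_t−z̄)² = 101.3550
r_2 = 43.1513 / 101.3550 = 0.426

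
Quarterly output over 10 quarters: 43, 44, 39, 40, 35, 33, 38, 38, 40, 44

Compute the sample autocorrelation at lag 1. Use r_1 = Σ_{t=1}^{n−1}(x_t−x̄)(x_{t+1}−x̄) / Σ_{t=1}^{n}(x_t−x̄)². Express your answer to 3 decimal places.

0.439

Mean x̄ = (43 + 44 + 39 + 40 + 35 + 33 + 38 + 38 + 40 + 44)/10 = 39.4000
Numerator Σ_{t=1}^{9}(x_t−x̄)(x_{t+1}−x̄) = 52.8400
Denominator Σ(x_t−x̄)² = 120.4000
r_1 = 52.8400 / 120.4000 = 0.439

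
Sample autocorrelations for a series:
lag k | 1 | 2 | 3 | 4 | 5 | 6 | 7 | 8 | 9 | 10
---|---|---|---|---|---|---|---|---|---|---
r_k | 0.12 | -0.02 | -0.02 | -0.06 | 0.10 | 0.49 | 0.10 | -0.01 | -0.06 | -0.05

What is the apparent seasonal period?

The largest autocorrelation is r_6 = 0.49; the remaining lags stay at or below 0.12.
The dominant spike at lag 6 indicates a seasonal period of 6.

6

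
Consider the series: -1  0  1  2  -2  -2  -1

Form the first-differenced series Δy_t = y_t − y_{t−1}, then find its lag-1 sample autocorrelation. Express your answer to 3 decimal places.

First differences Δy: 1, 1, 1, -4, 0, 1
Mean of differences = 0.0000
Numerator Σ(Δy_t−Δȳ)(Δy_{t+1}−Δȳ) = -2.0000
Denominator Σ(Δy_t−Δȳ)² = 20.0000
r_1(Δy) = -2.0000 / 20.0000 = -0.100

-0.100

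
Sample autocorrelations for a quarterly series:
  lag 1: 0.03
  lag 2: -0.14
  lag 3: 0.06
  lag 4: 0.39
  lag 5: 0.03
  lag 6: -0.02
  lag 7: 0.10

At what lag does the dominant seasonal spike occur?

4

The largest autocorrelation is r_4 = 0.39; the remaining lags stay at or below 0.10.
The dominant spike at lag 4 indicates a seasonal period of 4.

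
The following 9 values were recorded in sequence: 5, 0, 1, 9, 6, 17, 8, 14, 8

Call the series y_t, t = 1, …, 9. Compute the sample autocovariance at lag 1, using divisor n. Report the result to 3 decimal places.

Mean ȳ = (5 + 0 + 1 + 9 + 6 + 17 + 8 + 14 + 8)/9 = 7.5556
Σ_{t=1}^{8}(y_t−ȳ)(y_{t+1}−ȳ) = 52.3580
γ_1 = 52.3580 / 9 = 5.818

5.818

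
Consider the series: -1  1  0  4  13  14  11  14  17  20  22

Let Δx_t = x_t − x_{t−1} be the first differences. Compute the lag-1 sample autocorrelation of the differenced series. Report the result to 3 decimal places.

First differences Δx: 2, -1, 4, 9, 1, -3, 3, 3, 3, 2
Mean of differences = 2.3000
Numerator Σ(Δx_t−Δx̄)(Δx_{t+1}−Δx̄) = 2.0100
Denominator Σ(Δx_t−Δx̄)² = 90.1000
r_1(Δx) = 2.0100 / 90.1000 = 0.022

0.022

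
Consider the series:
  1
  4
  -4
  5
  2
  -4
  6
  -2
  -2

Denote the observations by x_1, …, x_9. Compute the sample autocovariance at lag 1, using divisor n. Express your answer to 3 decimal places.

-7.457

Mean x̄ = (1 + 4 − 4 + 5 + 2 − 4 + 6 − 2 − 2)/9 = 0.6667
Σ_{t=1}^{8}(x_t−x̄)(x_{t+1}−x̄) = -67.1111
γ_1 = -67.1111 / 9 = -7.457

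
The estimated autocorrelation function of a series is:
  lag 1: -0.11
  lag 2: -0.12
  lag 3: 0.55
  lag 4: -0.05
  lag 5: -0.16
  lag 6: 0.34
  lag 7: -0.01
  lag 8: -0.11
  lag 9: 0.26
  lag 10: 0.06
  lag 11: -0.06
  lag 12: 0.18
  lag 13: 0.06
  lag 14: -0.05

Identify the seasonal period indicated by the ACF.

The largest autocorrelation is r_3 = 0.55, with weaker echoes at lags 6 (0.34), 9 (0.26) and 12 (0.18); the remaining lags stay at or below 0.06.
The dominant spike at lag 3 indicates a seasonal period of 3.

3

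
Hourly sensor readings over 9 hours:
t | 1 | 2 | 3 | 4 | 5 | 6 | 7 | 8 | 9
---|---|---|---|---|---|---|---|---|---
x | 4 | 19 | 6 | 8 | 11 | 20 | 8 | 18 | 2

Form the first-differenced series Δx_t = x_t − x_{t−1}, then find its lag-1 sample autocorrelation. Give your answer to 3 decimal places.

First differences Δx: 15, -13, 2, 3, 9, -12, 10, -16
Mean of differences = -0.2500
Numerator Σ(Δx_t−Δx̄)(Δx_{t+1}−Δx̄) = -576.3125
Denominator Σ(Δx_t−Δx̄)² = 987.5000
r_1(Δx) = -576.3125 / 987.5000 = -0.584

-0.584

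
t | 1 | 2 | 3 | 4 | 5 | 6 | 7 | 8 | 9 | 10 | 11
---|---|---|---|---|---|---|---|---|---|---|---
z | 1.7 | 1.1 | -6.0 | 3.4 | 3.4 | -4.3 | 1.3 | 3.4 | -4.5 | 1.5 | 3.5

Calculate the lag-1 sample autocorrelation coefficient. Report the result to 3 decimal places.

Mean z̄ = (1.7 + 1.1 − 6.0 + 3.4 + 3.4 − 4.3 + 1.3 + 3.4 − 4.5 + 1.5 + 3.5)/11 = 0.4091
Numerator Σ_{t=1}^{10}(z_t−z̄)(z_{t+1}−z̄) = -46.0410
Denominator Σ(z_t−z̄)² = 127.8691
r_1 = -46.0410 / 127.8691 = -0.360

-0.360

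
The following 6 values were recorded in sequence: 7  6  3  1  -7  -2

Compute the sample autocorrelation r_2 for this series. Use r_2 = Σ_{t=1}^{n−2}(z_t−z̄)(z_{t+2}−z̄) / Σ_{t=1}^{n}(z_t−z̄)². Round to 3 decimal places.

-0.036

Mean z̄ = (7 + 6 + 3 + 1 − 7 − 2)/6 = 1.3333
Numerator Σ_{t=1}^{4}(z_t−z̄)(z_{t+2}−z̄) = -4.8889
Denominator Σ(z_t−z̄)² = 137.3333
r_2 = -4.8889 / 137.3333 = -0.036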